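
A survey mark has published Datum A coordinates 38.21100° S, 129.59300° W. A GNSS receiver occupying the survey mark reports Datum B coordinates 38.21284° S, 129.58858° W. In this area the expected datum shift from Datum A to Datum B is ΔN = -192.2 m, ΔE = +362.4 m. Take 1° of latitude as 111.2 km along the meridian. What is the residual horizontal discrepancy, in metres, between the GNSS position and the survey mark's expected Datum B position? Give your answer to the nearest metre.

27 m

Observed coordinate differences: Δφ = -0.00184°, Δλ = +0.00442°.
Converting to metres (1° lat = 111200 m, cos φ = 0.785738): observed ΔN = -204.6 m, observed ΔE = 386.2 m.
Subtracting the expected shift leaves a residual of -204.6 − (-192.2) = -12.4 m north and 386.2 − (362.4) = 23.8 m east.
Residual distance = √((-12.4)² + 23.8²) = 26.8 m.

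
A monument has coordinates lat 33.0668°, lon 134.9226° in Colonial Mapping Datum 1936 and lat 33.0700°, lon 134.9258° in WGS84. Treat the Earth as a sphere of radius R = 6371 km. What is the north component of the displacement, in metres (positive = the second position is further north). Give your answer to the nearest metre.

Δφ = 33.0700° − 33.0668° = +0.0032°; Δλ = 134.9258° − 134.9226° = +0.0032°.
1° along a meridian = πR/180 = 111195 m.
ΔN = Δφ × 111195 = 355.8 m; ΔE = Δλ × 111195 × cos(33.0668°) = +0.0032 × 111195 × 0.838035 = 298.2 m.

ΔN = 356 m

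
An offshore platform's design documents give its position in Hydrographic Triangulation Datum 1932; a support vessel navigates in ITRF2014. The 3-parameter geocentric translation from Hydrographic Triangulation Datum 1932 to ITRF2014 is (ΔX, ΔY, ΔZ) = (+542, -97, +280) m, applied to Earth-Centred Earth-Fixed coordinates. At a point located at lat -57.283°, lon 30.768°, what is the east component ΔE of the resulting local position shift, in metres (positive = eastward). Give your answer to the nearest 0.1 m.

ΔE = -360.6 m

The local east axis at (φ, λ) is (−sin λ, cos λ, 0), so ΔE = −sin(30.768°)·542 + cos(30.768°)·(-97) = -360.61 m.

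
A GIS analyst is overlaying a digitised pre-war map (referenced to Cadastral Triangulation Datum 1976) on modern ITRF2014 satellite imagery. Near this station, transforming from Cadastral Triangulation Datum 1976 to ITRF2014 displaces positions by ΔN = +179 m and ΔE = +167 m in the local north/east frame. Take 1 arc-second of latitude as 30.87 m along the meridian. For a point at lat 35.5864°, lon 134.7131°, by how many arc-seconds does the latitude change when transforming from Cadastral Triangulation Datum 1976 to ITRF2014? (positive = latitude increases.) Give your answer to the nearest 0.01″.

Δφ = 5.80″

1″ of latitude = 30.87 m, so Δφ = 179.0 / 30.87 = 5.799″.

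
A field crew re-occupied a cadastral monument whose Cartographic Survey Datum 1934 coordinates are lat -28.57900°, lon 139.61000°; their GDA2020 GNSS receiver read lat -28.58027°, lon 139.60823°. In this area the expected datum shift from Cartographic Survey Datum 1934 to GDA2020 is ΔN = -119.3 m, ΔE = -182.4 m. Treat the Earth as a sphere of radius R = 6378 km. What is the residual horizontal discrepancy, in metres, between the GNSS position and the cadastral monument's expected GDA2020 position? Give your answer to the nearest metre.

Observed coordinate differences: Δφ = -0.00127°, Δλ = -0.00177°.
Converting to metres (1° lat = 111317 m, cos φ = 0.878158): observed ΔN = -141.4 m, observed ΔE = -173.0 m.
Subtracting the expected shift leaves a residual of -141.4 − (-119.3) = -22.1 m north and -173.0 − (-182.4) = 9.4 m east.
Residual distance = √((-22.1)² + 9.4²) = 24.0 m.

24 m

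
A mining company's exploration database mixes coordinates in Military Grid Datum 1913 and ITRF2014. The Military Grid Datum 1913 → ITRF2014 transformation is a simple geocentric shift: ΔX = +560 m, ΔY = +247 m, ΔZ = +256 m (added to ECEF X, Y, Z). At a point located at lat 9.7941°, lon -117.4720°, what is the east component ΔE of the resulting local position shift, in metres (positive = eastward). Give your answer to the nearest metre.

ΔE = 383 m

At φ = 9.7941°, λ = -117.4720°: sin φ = 0.170108, cos φ = 0.985425, sin λ = -0.887236, cos λ = -0.461315.
ΔE = −sin λ·ΔX + cos λ·ΔY = −(-0.887236)·(560) + (-0.461315)·(247) = 382.91 m.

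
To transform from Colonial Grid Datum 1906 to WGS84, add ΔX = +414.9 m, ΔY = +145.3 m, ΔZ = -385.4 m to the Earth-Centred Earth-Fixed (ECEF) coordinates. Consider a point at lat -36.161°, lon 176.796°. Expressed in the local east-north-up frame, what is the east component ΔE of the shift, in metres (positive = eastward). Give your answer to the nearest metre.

ΔE = -168 m

The local east axis at (φ, λ) is (−sin λ, cos λ, 0), so ΔE = −sin(176.796°)·414.9 + cos(176.796°)·145.3 = -168.26 m.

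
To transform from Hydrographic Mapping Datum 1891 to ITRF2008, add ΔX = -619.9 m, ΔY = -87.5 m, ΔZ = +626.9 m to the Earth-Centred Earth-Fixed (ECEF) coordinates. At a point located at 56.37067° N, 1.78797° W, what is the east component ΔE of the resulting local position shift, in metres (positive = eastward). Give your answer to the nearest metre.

ΔE = -107 m

The local east axis at (φ, λ) is (−sin λ, cos λ, 0), so ΔE = −sin(-1.78797°)·(-619.9) + cos(-1.78797°)·(-87.5) = -106.80 m.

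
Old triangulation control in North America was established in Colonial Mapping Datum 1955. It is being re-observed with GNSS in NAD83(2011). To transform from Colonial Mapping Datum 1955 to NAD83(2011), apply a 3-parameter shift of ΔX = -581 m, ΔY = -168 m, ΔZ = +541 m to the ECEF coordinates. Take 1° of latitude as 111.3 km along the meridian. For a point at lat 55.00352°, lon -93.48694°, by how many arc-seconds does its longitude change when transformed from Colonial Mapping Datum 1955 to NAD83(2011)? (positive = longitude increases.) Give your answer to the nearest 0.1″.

Δλ = -32.1″

sin φ = 0.819187, cos φ = 0.573526, sin λ = -0.998149, cos λ = -0.060821.
East component: ΔE = −sin λ·ΔX + cos λ·ΔY = −(-0.998149)(-581) + (-0.060821)(-168) = -569.71 m.
1° of latitude spans 111300 m; at latitude φ, 1° of longitude spans that × cos φ = 63833.5 m, so Δλ = -569.71 / 63833.5 × 3600 = -32.130″.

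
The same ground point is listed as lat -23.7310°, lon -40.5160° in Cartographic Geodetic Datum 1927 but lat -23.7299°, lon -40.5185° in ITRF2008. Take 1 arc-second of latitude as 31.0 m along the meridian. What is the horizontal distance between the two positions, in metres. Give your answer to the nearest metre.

Δφ = -23.7299° − -23.7310° = +0.0011°; Δλ = -40.5185° − -40.5160° = -0.0025°.
1° of latitude = 3600 × 31.00 = 111600 m.
ΔN = Δφ × 111600 = 122.8 m; ΔE = Δλ × 111600 × cos(-23.7310°) = -0.0025 × 111600 × 0.915445 = -255.4 m.
Distance = √(ΔE² + ΔN²) = √((-255.4)² + 122.8²) = 283.4 m.

283 m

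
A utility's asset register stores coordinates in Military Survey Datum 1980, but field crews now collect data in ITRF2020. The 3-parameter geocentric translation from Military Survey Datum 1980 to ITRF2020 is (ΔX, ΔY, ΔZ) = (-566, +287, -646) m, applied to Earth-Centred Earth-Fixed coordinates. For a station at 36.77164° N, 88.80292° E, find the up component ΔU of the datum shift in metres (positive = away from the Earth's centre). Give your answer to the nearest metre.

ΔU = -166 m

The local up (radial) axis is (cos φ cos λ, cos φ sin λ, sin φ), giving ΔU = -9.472 + 229.845 − 386.713 = -166.34 m.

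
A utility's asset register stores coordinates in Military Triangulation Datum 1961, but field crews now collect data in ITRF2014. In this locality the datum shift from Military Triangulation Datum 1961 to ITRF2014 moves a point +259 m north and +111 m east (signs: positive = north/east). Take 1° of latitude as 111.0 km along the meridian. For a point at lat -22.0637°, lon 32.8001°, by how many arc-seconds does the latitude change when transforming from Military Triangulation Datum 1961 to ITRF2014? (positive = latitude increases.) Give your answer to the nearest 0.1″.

Δφ = 8.4″

1° of latitude = 111.0 km, so Δφ = 259.0 / 111000 = 0.0023333° = 8.400″.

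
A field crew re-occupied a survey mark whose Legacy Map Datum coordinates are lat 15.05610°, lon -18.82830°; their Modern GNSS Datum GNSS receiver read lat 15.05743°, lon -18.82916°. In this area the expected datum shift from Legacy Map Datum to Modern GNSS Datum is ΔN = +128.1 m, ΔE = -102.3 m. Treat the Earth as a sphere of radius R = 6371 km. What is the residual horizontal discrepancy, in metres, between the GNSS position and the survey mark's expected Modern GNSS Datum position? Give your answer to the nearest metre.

Observed coordinate differences: Δφ = +0.00133°, Δλ = -0.00086°.
Converting to metres (1° lat = 111195 m, cos φ = 0.965672): observed ΔN = 147.9 m, observed ΔE = -92.3 m.
Subtracting the expected shift leaves a residual of 147.9 − (128.1) = 19.8 m north and -92.3 − (-102.3) = 10.0 m east.
Residual distance = √(19.8² + 10.0²) = 22.2 m.

22 m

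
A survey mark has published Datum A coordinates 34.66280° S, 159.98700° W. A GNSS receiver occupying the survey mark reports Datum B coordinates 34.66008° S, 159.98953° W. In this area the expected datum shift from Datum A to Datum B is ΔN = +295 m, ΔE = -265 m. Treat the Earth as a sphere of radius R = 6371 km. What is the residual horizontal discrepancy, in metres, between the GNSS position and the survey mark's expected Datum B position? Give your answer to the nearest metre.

Observed coordinate differences: Δφ = +0.00272°, Δλ = -0.00253°.
Converting to metres (1° lat = 111195 m, cos φ = 0.822513): observed ΔN = 302.5 m, observed ΔE = -231.4 m.
Subtracting the expected shift leaves a residual of 302.5 − (295) = 7.5 m north and -231.4 − (-265) = 33.6 m east.
Residual distance = √(7.5² + 33.6²) = 34.4 m.

34 m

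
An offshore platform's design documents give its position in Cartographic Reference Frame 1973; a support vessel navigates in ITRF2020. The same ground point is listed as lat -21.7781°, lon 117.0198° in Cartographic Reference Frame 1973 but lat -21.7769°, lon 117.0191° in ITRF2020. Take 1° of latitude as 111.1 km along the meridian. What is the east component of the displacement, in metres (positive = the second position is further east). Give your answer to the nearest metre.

Δφ = -21.7769° − -21.7781° = +0.0012°; Δλ = 117.0191° − 117.0198° = -0.0007°.
ΔN = Δφ × 111100 = 133.3 m; ΔE = Δλ × 111100 × cos(-21.7781°) = -0.0007 × 111100 × 0.928628 = -72.2 m.

ΔE = -72 m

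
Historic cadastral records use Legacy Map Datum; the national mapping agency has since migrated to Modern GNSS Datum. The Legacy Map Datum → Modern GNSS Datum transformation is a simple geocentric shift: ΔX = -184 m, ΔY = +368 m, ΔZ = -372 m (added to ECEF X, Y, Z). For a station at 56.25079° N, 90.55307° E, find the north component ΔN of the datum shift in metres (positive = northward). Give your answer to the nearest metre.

ΔN = -514 m

The local north axis is (−sin φ cos λ, −sin φ sin λ, cos φ), giving ΔN = -1.477 − 305.969 − 206.668 = -514.11 m.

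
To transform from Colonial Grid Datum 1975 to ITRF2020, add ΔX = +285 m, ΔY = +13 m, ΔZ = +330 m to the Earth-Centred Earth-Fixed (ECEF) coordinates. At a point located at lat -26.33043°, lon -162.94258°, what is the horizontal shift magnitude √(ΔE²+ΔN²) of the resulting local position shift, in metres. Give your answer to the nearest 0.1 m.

187.3 m

At φ = -26.33043°, λ = -162.94258°: sin φ = -0.443547, cos φ = 0.896251, sin λ = -0.293330, cos λ = -0.956011.
ΔE = −sin λ·ΔX + cos λ·ΔY = −(-0.293330)·(285) + (-0.956011)·(13) = 71.17 m.
ΔN = −sin φ cos λ·ΔX − sin φ sin λ·ΔY + cos φ·ΔZ = −(-0.443547)(-0.956011)(285) − (-0.443547)(-0.293330)(13) + (0.896251)(330) = 173.22 m.
Horizontal magnitude = √(ΔE² + ΔN²) = √(71.17² + 173.22²) = 187.27 m.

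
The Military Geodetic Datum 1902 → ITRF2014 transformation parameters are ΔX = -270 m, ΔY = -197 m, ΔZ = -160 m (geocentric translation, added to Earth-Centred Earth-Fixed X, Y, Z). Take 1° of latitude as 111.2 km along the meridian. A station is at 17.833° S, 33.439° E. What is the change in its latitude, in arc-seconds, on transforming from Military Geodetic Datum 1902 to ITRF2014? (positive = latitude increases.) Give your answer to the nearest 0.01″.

sin φ = -0.306244, cos φ = 0.951953, sin λ = 0.551049, cos λ = 0.834473.
North component: ΔN = −sin φ cos λ·ΔX − sin φ sin λ·ΔY + cos φ·ΔZ = −(-0.306244)(0.834473)(-270) − (-0.306244)(0.551049)(-197) + (0.951953)(-160) = -254.56 m.
1° of latitude spans 111200 m, so Δφ = -254.56 / 111200 × 3600 = -8.241″.

Δφ = -8.24″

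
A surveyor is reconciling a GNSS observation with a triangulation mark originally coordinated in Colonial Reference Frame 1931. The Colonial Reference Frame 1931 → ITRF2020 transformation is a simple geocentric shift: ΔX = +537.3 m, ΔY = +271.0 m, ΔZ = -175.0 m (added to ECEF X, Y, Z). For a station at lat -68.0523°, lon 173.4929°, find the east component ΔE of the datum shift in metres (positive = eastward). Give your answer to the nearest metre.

ΔE = -330 m

The local east axis at (φ, λ) is (−sin λ, cos λ, 0), so ΔE = −sin(173.4929°)·537.3 + cos(173.4929°)·271.0 = -330.14 m.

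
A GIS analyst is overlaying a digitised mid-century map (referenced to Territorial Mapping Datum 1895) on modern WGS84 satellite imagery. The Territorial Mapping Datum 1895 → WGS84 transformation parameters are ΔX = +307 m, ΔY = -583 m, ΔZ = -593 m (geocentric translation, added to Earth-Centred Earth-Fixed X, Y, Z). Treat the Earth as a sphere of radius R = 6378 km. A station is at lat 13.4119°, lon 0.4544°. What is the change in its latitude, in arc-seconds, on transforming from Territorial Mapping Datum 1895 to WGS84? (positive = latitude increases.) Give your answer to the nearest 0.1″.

sin φ = 0.231950, cos φ = 0.972728, sin λ = 0.007931, cos λ = 0.999969.
North component: ΔN = −sin φ cos λ·ΔX − sin φ sin λ·ΔY + cos φ·ΔZ = −(0.231950)(0.999969)(307) − (0.231950)(0.007931)(-583) + (0.972728)(-593) = -646.96 m.
1° of latitude spans πR/180 = 111317 m, so Δφ = -646.96 / 111317 × 3600 = -20.923″.

Δφ = -20.9″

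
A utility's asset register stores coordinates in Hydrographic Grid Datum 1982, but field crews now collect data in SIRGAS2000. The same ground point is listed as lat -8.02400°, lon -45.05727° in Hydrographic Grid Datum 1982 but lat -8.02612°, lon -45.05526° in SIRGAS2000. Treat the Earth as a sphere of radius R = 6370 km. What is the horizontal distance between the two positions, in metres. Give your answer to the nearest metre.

Δφ = -8.02612° − -8.02400° = -0.00212°; Δλ = -45.05526° − -45.05727° = +0.00201°.
1° along a meridian = πR/180 = 111177 m.
ΔN = Δφ × 111177 = -235.7 m; ΔE = Δλ × 111177 × cos(-8.02400°) = +0.00201 × 111177 × 0.990210 = 221.3 m.
Distance = √(ΔE² + ΔN²) = √(221.3² + (-235.7)²) = 323.3 m.

323 m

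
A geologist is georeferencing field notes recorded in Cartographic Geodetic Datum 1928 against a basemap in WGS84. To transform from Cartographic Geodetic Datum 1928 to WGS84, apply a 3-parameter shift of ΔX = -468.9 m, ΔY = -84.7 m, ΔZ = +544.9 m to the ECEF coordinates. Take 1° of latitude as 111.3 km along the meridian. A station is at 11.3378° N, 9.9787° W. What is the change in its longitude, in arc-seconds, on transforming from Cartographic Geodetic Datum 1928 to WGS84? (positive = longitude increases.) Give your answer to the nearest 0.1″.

Δλ = -5.4″

sin φ = 0.196593, cos φ = 0.980485, sin λ = -0.173282, cos λ = 0.984872.
East component: ΔE = −sin λ·ΔX + cos λ·ΔY = −(-0.173282)(-468.9) + (0.984872)(-84.7) = -164.67 m.
1° of latitude spans 111300 m; at latitude φ, 1° of longitude spans that × cos φ = 109128.0 m, so Δλ = -164.67 / 109128.0 × 3600 = -5.432″.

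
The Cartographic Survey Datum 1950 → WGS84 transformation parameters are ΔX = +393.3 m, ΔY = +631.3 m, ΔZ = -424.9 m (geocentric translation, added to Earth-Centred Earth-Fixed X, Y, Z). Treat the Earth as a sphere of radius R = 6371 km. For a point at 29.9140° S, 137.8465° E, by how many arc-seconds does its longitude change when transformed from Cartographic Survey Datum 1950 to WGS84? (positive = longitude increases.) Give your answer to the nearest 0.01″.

Δλ = -27.34″

sin φ = -0.498700, cos φ = 0.866775, sin λ = 0.671119, cos λ = -0.741350.
East component: ΔE = −sin λ·ΔX + cos λ·ΔY = −(0.671119)(393.3) + (-0.741350)(631.3) = -731.97 m.
1° of latitude spans πR/180 = 111195 m; at latitude φ, 1° of longitude spans that × cos φ = 96381.0 m, so Δλ = -731.97 / 96381.0 × 3600 = -27.340″.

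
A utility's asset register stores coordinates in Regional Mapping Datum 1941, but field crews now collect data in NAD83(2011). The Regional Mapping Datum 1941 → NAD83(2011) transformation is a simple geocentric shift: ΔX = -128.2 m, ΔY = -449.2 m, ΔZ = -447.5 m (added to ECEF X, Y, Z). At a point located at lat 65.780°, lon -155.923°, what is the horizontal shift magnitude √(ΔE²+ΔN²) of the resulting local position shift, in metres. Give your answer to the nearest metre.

The local east axis at (φ, λ) is (−sin λ, cos λ, 0), so ΔE = −sin(-155.923°)·(-128.2) + cos(-155.923°)·(-449.2) = 357.82 m.
The local north axis is (−sin φ cos λ, −sin φ sin λ, cos φ), giving ΔN = -106.744 − 167.127 − 183.583 = -457.45 m.
Horizontal magnitude = √(ΔE² + ΔN²) = √(357.82² + (-457.45)²) = 580.77 m.

581 m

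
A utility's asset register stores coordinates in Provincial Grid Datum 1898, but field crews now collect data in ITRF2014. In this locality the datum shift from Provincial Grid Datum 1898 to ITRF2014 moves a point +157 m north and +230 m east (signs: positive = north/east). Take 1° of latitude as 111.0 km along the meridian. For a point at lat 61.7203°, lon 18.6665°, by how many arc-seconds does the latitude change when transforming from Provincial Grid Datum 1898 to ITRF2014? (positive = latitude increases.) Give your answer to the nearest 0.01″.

1° of latitude = 111.0 km, so Δφ = 157.0 / 111000 = 0.0014144° = 5.092″.

Δφ = 5.09″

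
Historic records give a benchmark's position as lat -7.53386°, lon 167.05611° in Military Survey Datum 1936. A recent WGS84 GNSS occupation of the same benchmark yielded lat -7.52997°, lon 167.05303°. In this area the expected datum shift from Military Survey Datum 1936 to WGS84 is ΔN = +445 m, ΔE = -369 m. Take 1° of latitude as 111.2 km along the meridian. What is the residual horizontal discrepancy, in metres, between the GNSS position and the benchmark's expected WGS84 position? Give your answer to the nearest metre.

32 m

Observed coordinate differences: Δφ = +0.00389°, Δλ = -0.00308°.
Converting to metres (1° lat = 111200 m, cos φ = 0.991368): observed ΔN = 432.6 m, observed ΔE = -339.5 m.
Subtracting the expected shift leaves a residual of 432.6 − (445) = -12.4 m north and -339.5 − (-369) = 29.5 m east.
Residual distance = √((-12.4)² + 29.5²) = 32.0 m.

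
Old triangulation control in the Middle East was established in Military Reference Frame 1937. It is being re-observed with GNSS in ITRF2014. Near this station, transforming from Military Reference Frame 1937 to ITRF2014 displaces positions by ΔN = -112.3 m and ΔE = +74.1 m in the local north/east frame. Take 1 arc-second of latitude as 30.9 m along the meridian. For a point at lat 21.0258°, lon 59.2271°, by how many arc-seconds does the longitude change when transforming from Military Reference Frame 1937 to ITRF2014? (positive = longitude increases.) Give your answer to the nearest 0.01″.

At latitude 21.0258°, cos φ = 0.933419.
1″ of longitude at this latitude = 30.90 × cos φ = 28.8426 m, so Δλ = 74.1 / 28.8426 = 2.569″.

Δλ = 2.57″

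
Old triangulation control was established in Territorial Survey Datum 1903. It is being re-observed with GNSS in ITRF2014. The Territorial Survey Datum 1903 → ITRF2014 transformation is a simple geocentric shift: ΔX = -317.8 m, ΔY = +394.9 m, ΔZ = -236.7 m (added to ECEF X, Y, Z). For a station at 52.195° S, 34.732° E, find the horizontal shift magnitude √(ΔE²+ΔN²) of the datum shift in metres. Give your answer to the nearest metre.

535 m

The local east axis at (φ, λ) is (−sin λ, cos λ, 0), so ΔE = −sin(34.732°)·(-317.8) + cos(34.732°)·394.9 = 505.60 m.
The local north axis is (−sin φ cos λ, −sin φ sin λ, cos φ), giving ΔN = -206.356 + 177.765 − 145.091 = -173.68 m.
Horizontal magnitude = √(ΔE² + ΔN²) = √(505.60² + (-173.68)²) = 534.60 m.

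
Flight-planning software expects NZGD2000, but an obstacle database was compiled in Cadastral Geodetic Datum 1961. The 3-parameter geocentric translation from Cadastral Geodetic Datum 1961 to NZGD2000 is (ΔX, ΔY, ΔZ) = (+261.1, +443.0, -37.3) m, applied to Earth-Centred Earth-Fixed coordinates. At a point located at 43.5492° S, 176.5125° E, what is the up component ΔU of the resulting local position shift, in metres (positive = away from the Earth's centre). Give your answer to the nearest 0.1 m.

ΔU = -143.7 m

The local up (radial) axis is (cos φ cos λ, cos φ sin λ, sin φ), giving ΔU = -188.890 + 19.531 + 25.699 = -143.66 m.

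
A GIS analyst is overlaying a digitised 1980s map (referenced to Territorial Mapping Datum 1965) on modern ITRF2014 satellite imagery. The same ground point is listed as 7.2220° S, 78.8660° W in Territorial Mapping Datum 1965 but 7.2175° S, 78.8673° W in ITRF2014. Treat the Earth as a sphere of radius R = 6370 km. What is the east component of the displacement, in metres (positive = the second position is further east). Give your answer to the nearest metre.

ΔE = -143 m

Δφ = -7.2175° − -7.2220° = +0.0045°; Δλ = -78.8673° − -78.8660° = -0.0013°.
1° along a meridian = πR/180 = 111177 m.
ΔN = Δφ × 111177 = 500.3 m; ΔE = Δλ × 111177 × cos(-7.2220°) = -0.0013 × 111177 × 0.992067 = -143.4 m.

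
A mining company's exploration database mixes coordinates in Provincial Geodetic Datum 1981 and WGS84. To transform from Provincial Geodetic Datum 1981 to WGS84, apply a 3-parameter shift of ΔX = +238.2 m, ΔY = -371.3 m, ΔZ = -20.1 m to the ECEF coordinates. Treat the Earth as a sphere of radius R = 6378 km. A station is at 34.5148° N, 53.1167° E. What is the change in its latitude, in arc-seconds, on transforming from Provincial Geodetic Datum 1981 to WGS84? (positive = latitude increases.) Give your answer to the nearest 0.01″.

Δφ = 2.29″

sin φ = 0.566619, cos φ = 0.823980, sin λ = 0.799860, cos λ = 0.600187.
North component: ΔN = −sin φ cos λ·ΔX − sin φ sin λ·ΔY + cos φ·ΔZ = −(0.566619)(0.600187)(238.2) − (0.566619)(0.799860)(-371.3) + (0.823980)(-20.1) = 70.71 m.
1° of latitude spans πR/180 = 111317 m, so Δφ = 70.71 / 111317 × 3600 = 2.287″.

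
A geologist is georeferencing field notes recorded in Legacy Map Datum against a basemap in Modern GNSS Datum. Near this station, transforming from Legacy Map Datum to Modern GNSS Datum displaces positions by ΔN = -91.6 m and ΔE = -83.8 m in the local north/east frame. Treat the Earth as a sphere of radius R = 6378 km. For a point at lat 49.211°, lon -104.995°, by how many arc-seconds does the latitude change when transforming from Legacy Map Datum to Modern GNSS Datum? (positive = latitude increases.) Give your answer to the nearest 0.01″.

On a sphere of radius R, 1 rad of latitude = R, so Δφ = ΔN / R = -91.6 / 6378000 = -1.4362e-05 rad = -2.962″.

Δφ = -2.96″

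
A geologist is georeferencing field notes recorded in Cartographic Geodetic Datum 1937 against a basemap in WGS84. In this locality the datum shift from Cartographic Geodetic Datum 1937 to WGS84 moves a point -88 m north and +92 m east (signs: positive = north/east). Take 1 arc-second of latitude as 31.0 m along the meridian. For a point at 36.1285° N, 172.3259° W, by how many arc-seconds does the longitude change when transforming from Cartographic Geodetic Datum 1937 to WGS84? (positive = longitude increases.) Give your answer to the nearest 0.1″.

Δλ = 3.7″

At latitude 36.1285°, cos φ = 0.807697.
1″ of longitude at this latitude = 31.00 × cos φ = 25.0386 m, so Δλ = 92.0 / 25.0386 = 3.674″.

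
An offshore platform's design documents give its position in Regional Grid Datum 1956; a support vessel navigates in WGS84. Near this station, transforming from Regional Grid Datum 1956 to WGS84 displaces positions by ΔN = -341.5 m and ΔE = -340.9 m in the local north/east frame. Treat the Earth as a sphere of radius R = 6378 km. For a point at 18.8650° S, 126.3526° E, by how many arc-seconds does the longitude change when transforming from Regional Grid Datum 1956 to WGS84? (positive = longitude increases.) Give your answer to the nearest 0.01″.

At latitude -18.8650°, cos φ = 0.946283.
One radian of longitude at latitude φ spans R cos φ, so Δλ = ΔE / (R cos φ) = -340.9 / (6378000 × 0.946283) = -5.6483e-05 rad = -11.651″.

Δλ = -11.65″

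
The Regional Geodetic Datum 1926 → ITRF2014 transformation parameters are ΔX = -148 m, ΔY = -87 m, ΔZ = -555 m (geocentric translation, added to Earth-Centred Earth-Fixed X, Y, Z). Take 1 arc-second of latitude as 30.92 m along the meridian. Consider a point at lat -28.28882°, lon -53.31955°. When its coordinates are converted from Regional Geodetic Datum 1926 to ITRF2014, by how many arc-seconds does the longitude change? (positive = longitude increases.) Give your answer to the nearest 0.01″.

Δλ = -6.27″

sin φ = -0.473916, cos φ = 0.880570, sin λ = -0.801980, cos λ = 0.597352.
East component: ΔE = −sin λ·ΔX + cos λ·ΔY = −(-0.801980)(-148) + (0.597352)(-87) = -170.66 m.
1° of latitude spans 3600 × 30.92 = 111312 m; at latitude φ, 1° of longitude spans that × cos φ = 98018.0 m, so Δλ = -170.66 / 98018.0 × 3600 = -6.268″.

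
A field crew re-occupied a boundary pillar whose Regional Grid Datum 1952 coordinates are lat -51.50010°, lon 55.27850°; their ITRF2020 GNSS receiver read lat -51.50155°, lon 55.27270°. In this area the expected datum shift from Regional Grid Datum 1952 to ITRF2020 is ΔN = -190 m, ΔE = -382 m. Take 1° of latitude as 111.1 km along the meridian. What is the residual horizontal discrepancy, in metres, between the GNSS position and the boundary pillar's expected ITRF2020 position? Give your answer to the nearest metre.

35 m

Observed coordinate differences: Δφ = -0.00145°, Δλ = -0.00580°.
Converting to metres (1° lat = 111100 m, cos φ = 0.622513): observed ΔN = -161.1 m, observed ΔE = -401.1 m.
Subtracting the expected shift leaves a residual of -161.1 − (-190) = 28.9 m north and -401.1 − (-382) = -19.1 m east.
Residual distance = √(28.9² + (-19.1)²) = 34.7 m.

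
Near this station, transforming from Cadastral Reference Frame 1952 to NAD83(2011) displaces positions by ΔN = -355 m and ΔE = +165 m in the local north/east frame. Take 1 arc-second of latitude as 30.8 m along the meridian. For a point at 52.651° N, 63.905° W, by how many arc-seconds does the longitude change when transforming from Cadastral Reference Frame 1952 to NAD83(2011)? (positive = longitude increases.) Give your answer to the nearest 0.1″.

At latitude 52.651°, cos φ = 0.606668.
1″ of longitude at this latitude = 30.80 × cos φ = 18.6854 m, so Δλ = 165.0 / 18.6854 = 8.830″.

Δλ = 8.8″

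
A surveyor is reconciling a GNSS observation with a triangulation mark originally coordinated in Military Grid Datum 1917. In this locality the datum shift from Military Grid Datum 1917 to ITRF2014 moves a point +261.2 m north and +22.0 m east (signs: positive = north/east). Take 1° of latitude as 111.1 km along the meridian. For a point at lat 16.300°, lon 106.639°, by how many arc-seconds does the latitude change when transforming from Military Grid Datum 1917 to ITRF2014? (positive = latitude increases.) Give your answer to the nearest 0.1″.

1° of latitude = 111.1 km, so Δφ = 261.2 / 111100 = 0.0023510° = 8.464″.

Δφ = 8.5″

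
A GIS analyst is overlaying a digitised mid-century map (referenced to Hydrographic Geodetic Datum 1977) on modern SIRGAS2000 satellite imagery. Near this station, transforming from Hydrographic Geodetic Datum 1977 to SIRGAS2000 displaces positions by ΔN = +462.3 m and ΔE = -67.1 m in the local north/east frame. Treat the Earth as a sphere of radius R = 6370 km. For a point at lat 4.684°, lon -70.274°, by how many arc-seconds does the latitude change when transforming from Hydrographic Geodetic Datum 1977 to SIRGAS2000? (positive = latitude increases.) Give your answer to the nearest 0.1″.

Δφ = 15.0″

On a sphere of radius R, 1 rad of latitude = R, so Δφ = ΔN / R = 462.3 / 6370000 = 7.2575e-05 rad = 14.970″.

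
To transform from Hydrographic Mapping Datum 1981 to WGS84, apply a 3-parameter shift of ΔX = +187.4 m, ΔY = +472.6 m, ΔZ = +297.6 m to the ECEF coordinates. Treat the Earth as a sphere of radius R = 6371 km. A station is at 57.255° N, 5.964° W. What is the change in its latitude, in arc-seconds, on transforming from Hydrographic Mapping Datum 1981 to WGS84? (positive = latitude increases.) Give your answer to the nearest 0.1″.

Δφ = 1.5″

sin φ = 0.841086, cos φ = 0.540901, sin λ = -0.103904, cos λ = 0.994587.
North component: ΔN = −sin φ cos λ·ΔX − sin φ sin λ·ΔY + cos φ·ΔZ = −(0.841086)(0.994587)(187.4) − (0.841086)(-0.103904)(472.6) + (0.540901)(297.6) = 45.51 m.
1° of latitude spans πR/180 = 111195 m, so Δφ = 45.51 / 111195 × 3600 = 1.473″.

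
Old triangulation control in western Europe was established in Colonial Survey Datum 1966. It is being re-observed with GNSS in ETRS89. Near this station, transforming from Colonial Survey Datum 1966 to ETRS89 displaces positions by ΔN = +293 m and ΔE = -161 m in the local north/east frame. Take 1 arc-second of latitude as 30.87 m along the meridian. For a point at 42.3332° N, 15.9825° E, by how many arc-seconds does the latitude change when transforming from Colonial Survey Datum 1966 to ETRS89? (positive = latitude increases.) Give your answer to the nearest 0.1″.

1″ of latitude = 30.87 m, so Δφ = 293.0 / 30.87 = 9.491″.

Δφ = 9.5″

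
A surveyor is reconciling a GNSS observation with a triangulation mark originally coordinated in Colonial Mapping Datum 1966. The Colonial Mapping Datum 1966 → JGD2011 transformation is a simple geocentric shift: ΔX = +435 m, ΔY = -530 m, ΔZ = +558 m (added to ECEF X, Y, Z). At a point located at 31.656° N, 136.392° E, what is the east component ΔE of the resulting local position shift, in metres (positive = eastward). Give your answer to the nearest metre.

ΔE = 84 m

At φ = 31.656°, λ = 136.392°: sin φ = 0.524818, cos φ = 0.851214, sin λ = 0.689721, cos λ = -0.724076.
ΔE = −sin λ·ΔX + cos λ·ΔY = −(0.689721)·(435) + (-0.724076)·(-530) = 83.73 m.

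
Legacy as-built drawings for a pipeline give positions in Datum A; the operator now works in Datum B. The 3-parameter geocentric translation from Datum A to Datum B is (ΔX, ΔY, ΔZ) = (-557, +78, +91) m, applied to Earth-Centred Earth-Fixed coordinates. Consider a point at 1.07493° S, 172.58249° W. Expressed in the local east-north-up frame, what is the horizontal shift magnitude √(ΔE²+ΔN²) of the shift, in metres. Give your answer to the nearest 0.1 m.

The local east axis at (φ, λ) is (−sin λ, cos λ, 0), so ΔE = −sin(-172.58249°)·(-557) + cos(-172.58249°)·78 = -149.26 m.
The local north axis is (−sin φ cos λ, −sin φ sin λ, cos φ), giving ΔN = 10.362 − 0.189 + 90.984 = 101.16 m.
Horizontal magnitude = √(ΔE² + ΔN²) = √((-149.26)² + 101.16²) = 180.30 m.

180.3 m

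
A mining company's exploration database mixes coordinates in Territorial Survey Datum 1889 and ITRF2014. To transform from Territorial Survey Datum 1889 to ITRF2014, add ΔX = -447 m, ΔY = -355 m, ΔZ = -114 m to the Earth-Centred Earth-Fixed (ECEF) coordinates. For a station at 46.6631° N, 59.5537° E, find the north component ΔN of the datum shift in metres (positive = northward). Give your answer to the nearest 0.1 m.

At φ = 46.6631°, λ = 59.5537°: sin φ = 0.727331, cos φ = 0.686287, sin λ = 0.862104, cos λ = 0.506731.
ΔN = −sin φ cos λ·ΔX − sin φ sin λ·ΔY + cos φ·ΔZ = −(0.727331)(0.506731)(-447) − (0.727331)(0.862104)(-355) + (0.686287)(-114) = 309.11 m.

ΔN = 309.1 m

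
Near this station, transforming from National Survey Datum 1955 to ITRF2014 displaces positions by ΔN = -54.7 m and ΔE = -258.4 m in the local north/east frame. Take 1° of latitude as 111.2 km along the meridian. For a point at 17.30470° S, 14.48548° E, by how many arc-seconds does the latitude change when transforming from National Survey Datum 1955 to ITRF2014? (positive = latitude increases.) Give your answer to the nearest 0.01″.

1° of latitude = 111.2 km, so Δφ = -54.7 / 111200 = -0.0004919° = -1.771″.

Δφ = -1.77″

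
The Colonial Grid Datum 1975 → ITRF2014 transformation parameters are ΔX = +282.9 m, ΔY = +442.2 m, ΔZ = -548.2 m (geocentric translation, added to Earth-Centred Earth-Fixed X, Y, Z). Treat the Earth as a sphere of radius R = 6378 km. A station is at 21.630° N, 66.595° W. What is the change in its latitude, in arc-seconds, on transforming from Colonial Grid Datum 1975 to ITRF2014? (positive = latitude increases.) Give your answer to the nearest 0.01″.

sin φ = 0.368611, cos φ = 0.929584, sin λ = -0.917720, cos λ = 0.397228.
North component: ΔN = −sin φ cos λ·ΔX − sin φ sin λ·ΔY + cos φ·ΔZ = −(0.368611)(0.397228)(282.9) − (0.368611)(-0.917720)(442.2) + (0.929584)(-548.2) = -401.43 m.
1° of latitude spans πR/180 = 111317 m, so Δφ = -401.43 / 111317 × 3600 = -12.982″.

Δφ = -12.98″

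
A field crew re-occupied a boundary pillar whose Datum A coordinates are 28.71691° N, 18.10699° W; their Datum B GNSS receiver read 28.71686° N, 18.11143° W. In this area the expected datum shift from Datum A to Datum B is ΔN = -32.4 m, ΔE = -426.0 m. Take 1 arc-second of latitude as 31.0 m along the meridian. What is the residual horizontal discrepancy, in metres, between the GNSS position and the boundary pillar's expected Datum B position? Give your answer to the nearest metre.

Observed coordinate differences: Δφ = -0.00005°, Δλ = -0.00444°.
Converting to metres (1° lat = 111600 m, cos φ = 0.877004): observed ΔN = -5.6 m, observed ΔE = -434.6 m.
Subtracting the expected shift leaves a residual of -5.6 − (-32.4) = 26.8 m north and -434.6 − (-426.0) = -8.6 m east.
Residual distance = √(26.8² + (-8.6)²) = 28.2 m.

28 m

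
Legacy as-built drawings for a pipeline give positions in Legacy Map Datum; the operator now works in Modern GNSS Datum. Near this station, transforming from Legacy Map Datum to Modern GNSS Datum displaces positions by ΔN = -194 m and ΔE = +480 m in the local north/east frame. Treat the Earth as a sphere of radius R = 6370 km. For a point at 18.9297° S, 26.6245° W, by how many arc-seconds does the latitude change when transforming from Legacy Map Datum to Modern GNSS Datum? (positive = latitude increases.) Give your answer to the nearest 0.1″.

Δφ = -6.3″

On a sphere of radius R, 1 rad of latitude = R, so Δφ = ΔN / R = -194.0 / 6370000 = -3.0455e-05 rad = -6.282″.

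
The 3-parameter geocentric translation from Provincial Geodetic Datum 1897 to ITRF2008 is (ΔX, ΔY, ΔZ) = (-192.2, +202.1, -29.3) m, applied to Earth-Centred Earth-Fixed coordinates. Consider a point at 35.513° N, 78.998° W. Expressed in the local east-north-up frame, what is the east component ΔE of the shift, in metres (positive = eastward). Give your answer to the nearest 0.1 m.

ΔE = -150.1 m

The local east axis at (φ, λ) is (−sin λ, cos λ, 0), so ΔE = −sin(-78.998°)·(-192.2) + cos(-78.998°)·202.1 = -150.10 m.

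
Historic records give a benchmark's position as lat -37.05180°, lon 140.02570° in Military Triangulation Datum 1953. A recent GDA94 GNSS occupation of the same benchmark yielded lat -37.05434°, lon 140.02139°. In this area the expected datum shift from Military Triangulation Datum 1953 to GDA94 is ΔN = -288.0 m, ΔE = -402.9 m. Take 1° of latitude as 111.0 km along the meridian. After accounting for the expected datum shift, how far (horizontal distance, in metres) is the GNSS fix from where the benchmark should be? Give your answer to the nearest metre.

22 m

Observed coordinate differences: Δφ = -0.00254°, Δλ = -0.00431°.
Converting to metres (1° lat = 111000 m, cos φ = 0.798091): observed ΔN = -281.9 m, observed ΔE = -381.8 m.
Subtracting the expected shift leaves a residual of -281.9 − (-288.0) = 6.1 m north and -381.8 − (-402.9) = 21.1 m east.
Residual distance = √(6.1² + 21.1²) = 21.9 m.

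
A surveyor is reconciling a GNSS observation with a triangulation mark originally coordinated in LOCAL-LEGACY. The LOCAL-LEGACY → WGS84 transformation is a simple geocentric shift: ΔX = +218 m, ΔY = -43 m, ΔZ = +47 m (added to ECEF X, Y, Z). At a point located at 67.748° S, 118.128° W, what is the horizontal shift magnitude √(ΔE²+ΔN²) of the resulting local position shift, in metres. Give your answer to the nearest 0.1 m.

The local east axis at (φ, λ) is (−sin λ, cos λ, 0), so ΔE = −sin(-118.128°)·218 + cos(-118.128°)·(-43) = 212.53 m.
The local north axis is (−sin φ cos λ, −sin φ sin λ, cos φ), giving ΔN = -95.121 + 35.097 + 17.798 = -42.23 m.
Horizontal magnitude = √(ΔE² + ΔN²) = √(212.53² + (-42.23)²) = 216.68 m.

216.7 m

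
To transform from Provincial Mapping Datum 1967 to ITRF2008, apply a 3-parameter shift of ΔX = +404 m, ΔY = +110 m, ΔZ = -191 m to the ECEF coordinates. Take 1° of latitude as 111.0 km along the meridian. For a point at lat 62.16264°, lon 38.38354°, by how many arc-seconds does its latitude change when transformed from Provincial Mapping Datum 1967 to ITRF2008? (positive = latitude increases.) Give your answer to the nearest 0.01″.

sin φ = 0.884277, cos φ = 0.466963, sin λ = 0.620923, cos λ = 0.783872.
North component: ΔN = −sin φ cos λ·ΔX − sin φ sin λ·ΔY + cos φ·ΔZ = −(0.884277)(0.783872)(404) − (0.884277)(0.620923)(110) + (0.466963)(-191) = -429.62 m.
1° of latitude spans 111000 m, so Δφ = -429.62 / 111000 × 3600 = -13.934″.

Δφ = -13.93″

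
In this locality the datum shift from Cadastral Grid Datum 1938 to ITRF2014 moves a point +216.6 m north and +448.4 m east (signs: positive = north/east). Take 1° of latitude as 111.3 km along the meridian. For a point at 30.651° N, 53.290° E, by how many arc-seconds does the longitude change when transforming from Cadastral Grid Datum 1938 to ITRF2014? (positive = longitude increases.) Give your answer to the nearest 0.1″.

Δλ = 16.9″

At latitude 30.651°, cos φ = 0.860289.
1° of longitude at this latitude = 111.3 × cos φ = 95.75 km, so Δλ = 448.4 / 95750.1 = 0.0046830° = 16.859″.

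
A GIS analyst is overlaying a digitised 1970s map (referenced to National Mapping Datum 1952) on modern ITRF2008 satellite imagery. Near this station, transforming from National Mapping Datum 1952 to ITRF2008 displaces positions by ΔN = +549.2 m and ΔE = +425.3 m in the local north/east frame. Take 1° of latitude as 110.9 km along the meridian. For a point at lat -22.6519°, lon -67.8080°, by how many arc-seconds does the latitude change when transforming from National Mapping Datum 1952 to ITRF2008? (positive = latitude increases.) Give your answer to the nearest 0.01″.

1° of latitude = 110.9 km, so Δφ = 549.2 / 110900 = 0.0049522° = 17.828″.

Δφ = 17.83″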